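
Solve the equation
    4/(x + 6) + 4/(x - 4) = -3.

Multiply both sides by (x + 6)(x - 4):
4(x - 4) + 4(x + 6) = -3(x + 6)(x - 4).
Expand and collect terms: -3x² - 14x + 64 = 0.
By the quadratic formula, x = (14 ± √964) / -6, so x ≈ -7.5081 or x ≈ 2.8414.
Neither value makes a denominator zero (x ≠ -6, x ≠ 4), so both are valid.

x = -7.5081 or x = 2.8414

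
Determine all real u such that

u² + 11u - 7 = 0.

u = -11.6033 or u = 0.6033

Discriminant: (11)² − 4·1·(-7) = 149.
Quadratic formula: u = (-11 ± √149) / 2.
So u = -11/2 + √(149)/2 ≈ 0.6033 or u = -√(149)/2 - 11/2 ≈ -11.6033.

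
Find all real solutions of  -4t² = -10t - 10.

Rearrange to standard form: -4t² + 10t + 10 = 0.
Discriminant: (10)² − 4·(-4)·10 = 260.
Quadratic formula: t = (-10 ± √260) / (-8).
So t = 5/4 - √(65)/4 ≈ -0.7656 or t = 5/4 + √(65)/4 ≈ 3.2656.

t = -0.7656 or t = 3.2656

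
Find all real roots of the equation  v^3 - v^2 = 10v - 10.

v = -3.1623 or v = 1 or v = 3.1623

Rearrange: v^3 - v^2 - 10v + 10 = 0.
Possible rational roots are divisors of 10. Testing v = 1 gives 0, so (v - 1) is a factor.
Divide: v^3 - v^2 - 10v + 10 = (v - 1)(v^2 - 10).
Apply the quadratic formula to v^2 - 10 = 0: v = (0 +/- sqrt(40))/2, i.e. v ~= 3.1623 or v ~= -3.1623.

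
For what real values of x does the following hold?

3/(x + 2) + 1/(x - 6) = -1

Multiply both sides by (x + 2)(x - 6):
3(x - 6) + (x + 2) = -(x + 2)(x - 6).
Expand and collect terms: -x^2 + 28 = 0.
By the quadratic formula, x = (0 +/- sqrt(112)) / -2, so x ~= -5.2915 or x ~= 5.2915.
Neither value makes a denominator zero (x != -2, x != 6), so both are valid.

x = -5.2915 or x = 5.2915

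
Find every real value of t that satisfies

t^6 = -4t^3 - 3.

t = -1.4422 or t = -1

Let u = t^3. The equation becomes u^2 + 4u + 3 = 0.
Factor: (u + 3)(u + 1) = 0, so u = -3 or u = -1.
t^3 = -3 gives t = -(3)^(1/3) ~= -1.4422.
t^3 = -1 gives t = -1.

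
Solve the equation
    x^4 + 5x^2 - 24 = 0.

x = -1.7321 or x = 1.7321

Let u = x^2. The equation becomes u^2 + 5u - 24 = 0.
Factor: (u + 8)(u - 3) = 0, so u = -8 or u = 3.
x^2 = -8 < 0 has no real solution.
x^2 = 3 gives x = +/-sqrt(3) ~= +/-1.7321.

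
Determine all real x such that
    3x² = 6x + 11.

Rearrange to standard form: 3x² - 6x - 11 = 0.
Discriminant: (-6)² − 4·3·(-11) = 168.
Quadratic formula: x = (6 ± √168) / 6.
So x = 1 + √(42)/3 ≈ 3.1602 or x = 1 - √(42)/3 ≈ -1.1602.

x = -1.1602 or x = 3.1602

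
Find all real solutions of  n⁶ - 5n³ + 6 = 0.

Let u = n³. The equation becomes u² - 5u + 6 = 0.
Factor: (u - 2)(u - 3) = 0, so u = 2 or u = 3.
n³ = 2 gives n = ∛(2) ≈ 1.2599.
n³ = 3 gives n = ∛(3) ≈ 1.4422.

n = 1.2599 or n = 1.4422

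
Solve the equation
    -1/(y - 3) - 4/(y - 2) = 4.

Multiply both sides by (y - 3)(y - 2):
-(y - 2) - 4(y - 3) = 4(y - 3)(y - 2).
Expand and collect terms: 4y² - 15y + 10 = 0.
By the quadratic formula, y = (15 ± √65) / 8, so y ≈ 2.8828 or y ≈ 0.8672.
Neither value makes a denominator zero (y ≠ 3, y ≠ 2), so both are valid.

y = 0.8672 or y = 2.8828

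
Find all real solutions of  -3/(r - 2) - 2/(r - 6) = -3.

Multiply both sides by (r - 2)(r - 6):
-3(r - 6) - 2(r - 2) = -3(r - 2)(r - 6).
Expand and collect terms: -3r^2 + 29r - 58 = 0.
By the quadratic formula, r = (-29 +/- sqrt(145)) / -6, so r ~= 2.8264 or r ~= 6.8403.
Neither value makes a denominator zero (r != 2, r != 6), so both are valid.

r = 2.8264 or r = 6.8403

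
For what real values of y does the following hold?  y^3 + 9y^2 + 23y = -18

y = -5.3028 or y = -2 or y = -1.6972

Rearrange: y^3 + 9y^2 + 23y + 18 = 0.
Possible rational roots are divisors of 18. Testing y = -2 gives 0, so (y + 2) is a factor.
Divide: y^3 + 9y^2 + 23y + 18 = (y + 2)(y^2 + 7y + 9).
Apply the quadratic formula to y^2 + 7y + 9 = 0: y = (-7 +/- sqrt(13))/2, i.e. y ~= -1.6972 or y ~= -5.3028.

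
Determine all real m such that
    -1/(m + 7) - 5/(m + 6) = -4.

Multiply both sides by (m + 7)(m + 6):
-(m + 6) - 5(m + 7) = -4(m + 7)(m + 6).
Expand and collect terms: -4m² - 46m - 127 = 0.
By the quadratic formula, m = (46 ± √84) / -8, so m ≈ -6.8956 or m ≈ -4.6044.
Neither value makes a denominator zero (m ≠ -7, m ≠ -6), so both are valid.

m = -6.8956 or m = -4.6044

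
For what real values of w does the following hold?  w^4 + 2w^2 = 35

Let u = w^2. The equation becomes u^2 + 2u - 35 = 0.
Factor: (u + 7)(u - 5) = 0, so u = -7 or u = 5.
w^2 = -7 < 0 has no real solution.
w^2 = 5 gives w = +/-sqrt(5) ~= +/-2.2361.

w = -2.2361 or w = 2.2361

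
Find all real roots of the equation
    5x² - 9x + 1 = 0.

x = 0.119 or x = 1.681

Discriminant: (-9)² − 4·5·1 = 61.
Quadratic formula: x = (9 ± √61) / 10.
So x = √(61)/10 + 9/10 ≈ 1.681 or x = 9/10 - √(61)/10 ≈ 0.119.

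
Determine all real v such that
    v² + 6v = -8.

Bring every term to one side: v² + 6v + 8 = 0.
Factor: (v + 4)(v + 2) = 0.
So v = -4 or v = -2.

v = -4 or v = -2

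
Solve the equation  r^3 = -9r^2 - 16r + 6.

r = -6.3166 or r = -3 or r = 0.3166

Rearrange: r^3 + 9r^2 + 16r - 6 = 0.
Possible rational roots are divisors of -6. Testing r = -3 gives 0, so (r + 3) is a factor.
Divide: r^3 + 9r^2 + 16r - 6 = (r + 3)(r^2 + 6r - 2).
Apply the quadratic formula to r^2 + 6r - 2 = 0: r = (-6 +/- sqrt(44))/2, i.e. r ~= 0.3166 or r ~= -6.3166.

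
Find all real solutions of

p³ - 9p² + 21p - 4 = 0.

p = 0.2087 or p = 4 or p = 4.7913

Possible rational roots are divisors of -4. Testing p = 4 gives 0, so (p - 4) is a factor.
Divide: p³ - 9p² + 21p - 4 = (p - 4)(p² - 5p + 1).
Apply the quadratic formula to p² - 5p + 1 = 0: p = (5 ± √21)/2, i.e. p ≈ 4.7913 or p ≈ 0.2087.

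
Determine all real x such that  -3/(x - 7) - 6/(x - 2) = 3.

Multiply both sides by (x - 7)(x - 2):
-3(x - 2) - 6(x - 7) = 3(x - 7)(x - 2).
Expand and collect terms: 3x² - 18x - 6 = 0.
By the quadratic formula, x = (18 ± √396) / 6, so x ≈ 6.3166 or x ≈ -0.3166.
Neither value makes a denominator zero (x ≠ 7, x ≠ 2), so both are valid.

x = -0.3166 or x = 6.3166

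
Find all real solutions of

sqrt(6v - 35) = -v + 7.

Square both sides: 6v - 35 = (-v + 7)^2.
Expand and rearrange: v^2 - 20v + 84 = 0.
Solving gives v = 14 or v = 6.
Check each candidate in the original equation:
  v = 14: sqrt(49) = 7, while -v + 7 = -7 — extraneous.
  v = 6: sqrt(1) = 1, while -v + 7 = 1 — valid.

v = 6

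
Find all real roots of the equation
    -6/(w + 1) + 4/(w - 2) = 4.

Multiply both sides by (w + 1)(w - 2):
-6(w - 2) + 4(w + 1) = 4(w + 1)(w - 2).
Expand and collect terms: 4w^2 - 2w - 24 = 0.
By the quadratic formula, w = (2 +/- sqrt(388)) / 8, so w ~= 2.7122 or w ~= -2.2122.
Neither value makes a denominator zero (w != -1, w != 2), so both are valid.

w = -2.2122 or w = 2.7122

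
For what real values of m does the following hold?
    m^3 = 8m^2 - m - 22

m = -1.4721 or m = 2 or m = 7.4721

Rearrange: m^3 - 8m^2 + m + 22 = 0.
Possible rational roots are divisors of 22. Testing m = 2 gives 0, so (m - 2) is a factor.
Divide: m^3 - 8m^2 + m + 22 = (m - 2)(m^2 - 6m - 11).
Apply the quadratic formula to m^2 - 6m - 11 = 0: m = (6 +/- sqrt(80))/2, i.e. m ~= 7.4721 or m ~= -1.4721.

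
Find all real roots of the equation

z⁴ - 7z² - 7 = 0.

z = -2.8085 or z = 2.8085

Let u = z². The equation becomes u² - 7u - 7 = 0.
By the quadratic formula, u = 7/2 + √(77)/2 or u = 7/2 - √(77)/2.
z² = 7/2 + √(77)/2 gives z = ±√(7/2 + √(77)/2) ≈ ±2.8085.
z² = 7/2 - √(77)/2 < 0 has no real solution.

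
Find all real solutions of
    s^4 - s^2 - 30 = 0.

Let u = s^2. The equation becomes u^2 - u - 30 = 0.
Factor: (u - 6)(u + 5) = 0, so u = 6 or u = -5.
s^2 = 6 gives s = +/-sqrt(6) ~= +/-2.4495.
s^2 = -5 < 0 has no real solution.

s = -2.4495 or s = 2.4495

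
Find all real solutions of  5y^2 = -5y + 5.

Rearrange to standard form: 5y^2 + 5y - 5 = 0.
Discriminant: (5)^2 - 4*5*(-5) = 125.
Quadratic formula: y = (-5 +/- sqrt(125)) / 10.
So y = -1/2 + sqrt(5)/2 ~= 0.618 or y = -sqrt(5)/2 - 1/2 ~= -1.618.

y = -1.618 or y = 0.618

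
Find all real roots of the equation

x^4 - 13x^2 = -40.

x = -2.8284 or x = -2.2361 or x = 2.2361 or x = 2.8284

Let u = x^2. The equation becomes u^2 - 13u + 40 = 0.
Factor: (u - 5)(u - 8) = 0, so u = 5 or u = 8.
x^2 = 5 gives x = +/-sqrt(5) ~= +/-2.2361.
x^2 = 8 gives x = +/-2*sqrt(2) ~= +/-2.8284.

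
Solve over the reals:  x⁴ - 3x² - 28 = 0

Let u = x². The equation becomes u² - 3u - 28 = 0.
Factor: (u - 7)(u + 4) = 0, so u = 7 or u = -4.
x² = 7 gives x = ±√(7) ≈ ±2.6458.
x² = -4 < 0 has no real solution.

x = -2.6458 or x = 2.6458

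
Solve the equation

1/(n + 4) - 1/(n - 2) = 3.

Multiply both sides by (n + 4)(n - 2):
(n - 2) - (n + 4) = 3(n + 4)(n - 2).
Expand and collect terms: 3n² + 6n - 18 = 0.
By the quadratic formula, n = (-6 ± √252) / 6, so n ≈ 1.6458 or n ≈ -3.6458.
Neither value makes a denominator zero (n ≠ -4, n ≠ 2), so both are valid.

n = -3.6458 or n = 1.6458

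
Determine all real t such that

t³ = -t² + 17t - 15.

Rearrange: t³ + t² - 17t + 15 = 0.
Possible rational roots are divisors of 15. Testing t = -5 gives 0, so (t + 5) is a factor.
Divide: t³ + t² - 17t + 15 = (t + 5)(t² - 4t + 3).
Factor the quadratic: t = 3 or t = 1.

t = -5 or t = 1 or t = 3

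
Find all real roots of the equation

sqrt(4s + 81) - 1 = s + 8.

Isolate the radical: sqrt(4s + 81) = s + 9.
Square both sides: 4s + 81 = (s + 9)^2.
Expand and rearrange: s^2 + 14s = 0.
Solving gives s = 0 or s = -14.
Check each candidate in the original equation:
  s = 0: sqrt(81) = 9, while s + 9 = 9 — valid.
  s = -14: sqrt(25) = 5, while s + 9 = -5 — extraneous.

s = 0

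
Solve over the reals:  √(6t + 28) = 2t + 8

t = -2

Square both sides: 6t + 28 = (2t + 8)².
Expand and rearrange: 4t² + 26t + 36 = 0.
Solving gives t = -2 or t = -4.5.
Check each candidate in the original equation:
  t = -2: √(16) = 4, while 2t + 8 = 4 — valid.
  t = -4.5: √(1) = 1, while 2t + 8 = -1 — extraneous.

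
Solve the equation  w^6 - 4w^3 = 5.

Let u = w^3. The equation becomes u^2 - 4u - 5 = 0.
Factor: (u - 5)(u + 1) = 0, so u = 5 or u = -1.
w^3 = 5 gives w = (5)^(1/3) ~= 1.71.
w^3 = -1 gives w = -1.

w = -1 or w = 1.71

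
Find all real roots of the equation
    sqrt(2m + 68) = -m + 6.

Square both sides: 2m + 68 = (-m + 6)^2.
Expand and rearrange: m^2 - 14m - 32 = 0.
Solving gives m = 16 or m = -2.
Check each candidate in the original equation:
  m = 16: sqrt(100) = 10, while -m + 6 = -10 — extraneous.
  m = -2: sqrt(64) = 8, while -m + 6 = 8 — valid.

m = -2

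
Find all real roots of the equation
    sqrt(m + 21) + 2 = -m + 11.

m = 4

Isolate the radical: sqrt(m + 21) = -m + 9.
Square both sides: m + 21 = (-m + 9)^2.
Expand and rearrange: m^2 - 19m + 60 = 0.
Solving gives m = 15 or m = 4.
Check each candidate in the original equation:
  m = 15: sqrt(36) = 6, while -m + 9 = -6 — extraneous.
  m = 4: sqrt(25) = 5, while -m + 9 = 5 — valid.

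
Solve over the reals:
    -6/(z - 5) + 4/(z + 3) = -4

Multiply both sides by (z - 5)(z + 3):
-6(z + 3) + 4(z - 5) = -4(z - 5)(z + 3).
Expand and collect terms: -4z^2 + 10z + 98 = 0.
By the quadratic formula, z = (-10 +/- sqrt(1668)) / -8, so z ~= -3.8551 or z ~= 6.3551.
Neither value makes a denominator zero (z != 5, z != -3), so both are valid.

z = -3.8551 or z = 6.3551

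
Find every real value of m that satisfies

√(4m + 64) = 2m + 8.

m = 0

Square both sides: 4m + 64 = (2m + 8)².
Expand and rearrange: 4m² + 28m = 0.
Solving gives m = 0 or m = -7.
Check each candidate in the original equation:
  m = 0: √(64) = 8, while 2m + 8 = 8 — valid.
  m = -7: √(36) = 6, while 2m + 8 = -6 — extraneous.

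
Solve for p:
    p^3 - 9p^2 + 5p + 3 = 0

p = -0.3589 or p = 1 or p = 8.3589

Possible rational roots are divisors of 3. Testing p = 1 gives 0, so (p - 1) is a factor.
Divide: p^3 - 9p^2 + 5p + 3 = (p - 1)(p^2 - 8p - 3).
Apply the quadratic formula to p^2 - 8p - 3 = 0: p = (8 +/- sqrt(76))/2, i.e. p ~= 8.3589 or p ~= -0.3589.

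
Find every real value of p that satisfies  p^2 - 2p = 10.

p = -2.3166 or p = 4.3166

Rearrange to standard form: p^2 - 2p - 10 = 0.
Discriminant: (-2)^2 - 4*1*(-10) = 44.
Quadratic formula: p = (2 +/- sqrt(44)) / 2.
So p = 1 + sqrt(11) ~= 4.3166 or p = 1 - sqrt(11) ~= -2.3166.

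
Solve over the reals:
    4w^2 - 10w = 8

w = -0.6375 or w = 3.1375

Rearrange to standard form: 4w^2 - 10w - 8 = 0.
Discriminant: (-10)^2 - 4*4*(-8) = 228.
Quadratic formula: w = (10 +/- sqrt(228)) / 8.
So w = 5/4 + sqrt(57)/4 ~= 3.1375 or w = 5/4 - sqrt(57)/4 ~= -0.6375.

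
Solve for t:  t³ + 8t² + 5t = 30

t = -6.5311 or t = -3 or t = 1.5311

Rearrange: t³ + 8t² + 5t - 30 = 0.
Possible rational roots are divisors of -30. Testing t = -3 gives 0, so (t + 3) is a factor.
Divide: t³ + 8t² + 5t - 30 = (t + 3)(t² + 5t - 10).
Apply the quadratic formula to t² + 5t - 10 = 0: t = (-5 ± √65)/2, i.e. t ≈ 1.5311 or t ≈ -6.5311.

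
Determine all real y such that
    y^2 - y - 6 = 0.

y = -2 or y = 3

Factor: (y + 2)(y - 3) = 0.
So y = -2 or y = 3.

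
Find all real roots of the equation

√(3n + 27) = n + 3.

Square both sides: 3n + 27 = (n + 3)².
Expand and rearrange: n² + 3n - 18 = 0.
Solving gives n = 3 or n = -6.
Check each candidate in the original equation:
  n = 3: √(36) = 6, while n + 3 = 6 — valid.
  n = -6: √(9) = 3, while n + 3 = -3 — extraneous.

n = 3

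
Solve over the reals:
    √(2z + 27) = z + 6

Square both sides: 2z + 27 = (z + 6)².
Expand and rearrange: z² + 10z + 9 = 0.
Solving gives z = -1 or z = -9.
Check each candidate in the original equation:
  z = -1: √(25) = 5, while z + 6 = 5 — valid.
  z = -9: √(9) = 3, while z + 6 = -3 — extraneous.

z = -1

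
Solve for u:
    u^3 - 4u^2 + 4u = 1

Rearrange: u^3 - 4u^2 + 4u - 1 = 0.
Possible rational roots are divisors of -1. Testing u = 1 gives 0, so (u - 1) is a factor.
Divide: u^3 - 4u^2 + 4u - 1 = (u - 1)(u^2 - 3u + 1).
Apply the quadratic formula to u^2 - 3u + 1 = 0: u = (3 +/- sqrt(5))/2, i.e. u ~= 2.618 or u ~= 0.382.

u = 0.382 or u = 1 or u = 2.618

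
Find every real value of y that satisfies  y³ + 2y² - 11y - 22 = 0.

y = -3.3166 or y = -2 or y = 3.3166

Possible rational roots are divisors of -22. Testing y = -2 gives 0, so (y + 2) is a factor.
Divide: y³ + 2y² - 11y - 22 = (y + 2)(y² - 11).
Apply the quadratic formula to y² - 11 = 0: y = (0 ± √44)/2, i.e. y ≈ 3.3166 or y ≈ -3.3166.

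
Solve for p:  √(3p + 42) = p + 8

p = -2

Square both sides: 3p + 42 = (p + 8)².
Expand and rearrange: p² + 13p + 22 = 0.
Solving gives p = -2 or p = -11.
Check each candidate in the original equation:
  p = -2: √(36) = 6, while p + 8 = 6 — valid.
  p = -11: √(9) = 3, while p + 8 = -3 — extraneous.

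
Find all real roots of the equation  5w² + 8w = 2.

w = -1.8198 or w = 0.2198

Rearrange to standard form: 5w² + 8w - 2 = 0.
Discriminant: (8)² − 4·5·(-2) = 104.
Quadratic formula: w = (-8 ± √104) / 10.
So w = -4/5 + √(26)/5 ≈ 0.2198 or w = -√(26)/5 - 4/5 ≈ -1.8198.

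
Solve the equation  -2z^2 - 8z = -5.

z = -4.5495 or z = 0.5495

Rearrange to standard form: -2z^2 - 8z + 5 = 0.
Discriminant: (-8)^2 - 4*(-2)*5 = 104.
Quadratic formula: z = (8 +/- sqrt(104)) / (-4).
So z = -sqrt(26)/2 - 2 ~= -4.5495 or z = -2 + sqrt(26)/2 ~= 0.5495.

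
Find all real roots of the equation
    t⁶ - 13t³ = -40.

t = 1.71 or t = 2

Let u = t³. The equation becomes u² - 13u + 40 = 0.
Factor: (u - 5)(u - 8) = 0, so u = 5 or u = 8.
t³ = 5 gives t = ∛(5) ≈ 1.71.
t³ = 8 gives t = 2.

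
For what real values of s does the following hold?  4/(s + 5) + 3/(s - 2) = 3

Multiply both sides by (s + 5)(s - 2):
4(s - 2) + 3(s + 5) = 3(s + 5)(s - 2).
Expand and collect terms: 3s² + 2s - 37 = 0.
By the quadratic formula, s = (-2 ± √448) / 6, so s ≈ 3.1943 or s ≈ -3.861.
Neither value makes a denominator zero (s ≠ -5, s ≠ 2), so both are valid.

s = -3.861 or s = 3.1943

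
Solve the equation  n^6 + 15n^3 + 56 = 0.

Let u = n^3. The equation becomes u^2 + 15u + 56 = 0.
Factor: (u + 8)(u + 7) = 0, so u = -8 or u = -7.
n^3 = -8 gives n = -2.
n^3 = -7 gives n = -(7)^(1/3) ~= -1.9129.

n = -2 or n = -1.9129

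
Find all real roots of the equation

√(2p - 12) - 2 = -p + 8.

Isolate the radical: √(2p - 12) = -p + 10.
Square both sides: 2p - 12 = (-p + 10)².
Expand and rearrange: p² - 22p + 112 = 0.
Solving gives p = 14 or p = 8.
Check each candidate in the original equation:
  p = 14: √(16) = 4, while -p + 10 = -4 — extraneous.
  p = 8: √(4) = 2, while -p + 10 = 2 — valid.

p = 8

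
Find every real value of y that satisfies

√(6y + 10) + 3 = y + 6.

Isolate the radical: √(6y + 10) = y + 3.
Square both sides: 6y + 10 = (y + 3)².
Expand and rearrange: y² - 1 = 0.
Solving gives y = 1 or y = -1.
Check each candidate in the original equation:
  y = 1: √(16) = 4, while y + 3 = 4 — valid.
  y = -1: √(4) = 2, while y + 3 = 2 — valid.

y = -1 or y = 1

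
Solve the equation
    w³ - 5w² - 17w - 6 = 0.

w = -2 or w = -0.4051 or w = 7.4051

Possible rational roots are divisors of -6. Testing w = -2 gives 0, so (w + 2) is a factor.
Divide: w³ - 5w² - 17w - 6 = (w + 2)(w² - 7w - 3).
Apply the quadratic formula to w² - 7w - 3 = 0: w = (7 ± √61)/2, i.e. w ≈ 7.4051 or w ≈ -0.4051.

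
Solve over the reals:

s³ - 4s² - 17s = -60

s = -4 or s = 3 or s = 5

Rearrange: s³ - 4s² - 17s + 60 = 0.
Possible rational roots are divisors of 60. Testing s = 5 gives 0, so (s - 5) is a factor.
Divide: s³ - 4s² - 17s + 60 = (s - 5)(s² + s - 12).
Factor the quadratic: s = 3 or s = -4.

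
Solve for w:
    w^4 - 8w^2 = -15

Let u = w^2. The equation becomes u^2 - 8u + 15 = 0.
Factor: (u - 3)(u - 5) = 0, so u = 3 or u = 5.
w^2 = 3 gives w = +/-sqrt(3) ~= +/-1.7321.
w^2 = 5 gives w = +/-sqrt(5) ~= +/-2.2361.

w = -2.2361 or w = -1.7321 or w = 1.7321 or w = 2.2361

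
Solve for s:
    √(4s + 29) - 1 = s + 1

Isolate the radical: √(4s + 29) = s + 2.
Square both sides: 4s + 29 = (s + 2)².
Expand and rearrange: s² - 25 = 0.
Solving gives s = 5 or s = -5.
Check each candidate in the original equation:
  s = 5: √(49) = 7, while s + 2 = 7 — valid.
  s = -5: √(9) = 3, while s + 2 = -3 — extraneous.

s = 5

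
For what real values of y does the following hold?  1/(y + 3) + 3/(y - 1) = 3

Multiply both sides by (y + 3)(y - 1):
(y - 1) + 3(y + 3) = 3(y + 3)(y - 1).
Expand and collect terms: 3y^2 + 2y - 17 = 0.
By the quadratic formula, y = (-2 +/- sqrt(208)) / 6, so y ~= 2.0704 or y ~= -2.737.
Neither value makes a denominator zero (y != -3, y != 1), so both are valid.

y = -2.737 or y = 2.0704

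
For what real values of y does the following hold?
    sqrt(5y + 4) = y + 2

y = 0 or y = 1

Square both sides: 5y + 4 = (y + 2)^2.
Expand and rearrange: y^2 - y = 0.
Solving gives y = 1 or y = 0.
Check each candidate in the original equation:
  y = 1: sqrt(9) = 3, while y + 2 = 3 — valid.
  y = 0: sqrt(4) = 2, while y + 2 = 2 — valid.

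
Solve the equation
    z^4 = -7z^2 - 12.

Let u = z^2. The equation becomes u^2 + 7u + 12 = 0.
Factor: (u + 3)(u + 4) = 0, so u = -3 or u = -4.
z^2 = -3 < 0 has no real solution.
z^2 = -4 < 0 has no real solution.

No real solutions.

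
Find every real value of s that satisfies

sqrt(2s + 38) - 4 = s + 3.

s = -1

Isolate the radical: sqrt(2s + 38) = s + 7.
Square both sides: 2s + 38 = (s + 7)^2.
Expand and rearrange: s^2 + 12s + 11 = 0.
Solving gives s = -1 or s = -11.
Check each candidate in the original equation:
  s = -1: sqrt(36) = 6, while s + 7 = 6 — valid.
  s = -11: sqrt(16) = 4, while s + 7 = -4 — extraneous.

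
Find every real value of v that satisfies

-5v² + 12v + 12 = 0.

v = -0.7596 or v = 3.1596

Discriminant: (12)² − 4·(-5)·12 = 384.
Quadratic formula: v = (-12 ± √384) / (-10).
So v = 6/5 - 4·√(6)/5 ≈ -0.7596 or v = 6/5 + 4·√(6)/5 ≈ 3.1596.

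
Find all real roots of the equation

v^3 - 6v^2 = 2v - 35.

v = -2.1926 or v = 3.1926 or v = 5

Rearrange: v^3 - 6v^2 - 2v + 35 = 0.
Possible rational roots are divisors of 35. Testing v = 5 gives 0, so (v - 5) is a factor.
Divide: v^3 - 6v^2 - 2v + 35 = (v - 5)(v^2 - v - 7).
Apply the quadratic formula to v^2 - v - 7 = 0: v = (1 +/- sqrt(29))/2, i.e. v ~= 3.1926 or v ~= -2.1926.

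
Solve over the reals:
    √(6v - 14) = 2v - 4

v = 2.5 or v = 3

Square both sides: 6v - 14 = (2v - 4)².
Expand and rearrange: 4v² - 22v + 30 = 0.
Solving gives v = 3 or v = 2.5.
Check each candidate in the original equation:
  v = 3: √(4) = 2, while 2v - 4 = 2 — valid.
  v = 2.5: √(1) = 1, while 2v - 4 = 1 — valid.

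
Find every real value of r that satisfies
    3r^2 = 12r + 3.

Rearrange to standard form: 3r^2 - 12r - 3 = 0.
Discriminant: (-12)^2 - 4*3*(-3) = 180.
Quadratic formula: r = (12 +/- sqrt(180)) / 6.
So r = 2 + sqrt(5) ~= 4.2361 or r = 2 - sqrt(5) ~= -0.2361.

r = -0.2361 or r = 4.2361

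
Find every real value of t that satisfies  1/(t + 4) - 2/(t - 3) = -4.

t = -4.2338 or t = 3.4838

Multiply both sides by (t + 4)(t - 3):
(t - 3) - 2(t + 4) = -4(t + 4)(t - 3).
Expand and collect terms: -4t^2 - 3t + 59 = 0.
By the quadratic formula, t = (3 +/- sqrt(953)) / -8, so t ~= -4.2338 or t ~= 3.4838.
Neither value makes a denominator zero (t != -4, t != 3), so both are valid.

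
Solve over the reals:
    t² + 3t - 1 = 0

Discriminant: (3)² − 4·1·(-1) = 13.
Quadratic formula: t = (-3 ± √13) / 2.
So t = -3/2 + √(13)/2 ≈ 0.3028 or t = -√(13)/2 - 3/2 ≈ -3.3028.

t = -3.3028 or t = 0.3028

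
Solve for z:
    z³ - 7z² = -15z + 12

Rearrange: z³ - 7z² + 15z - 12 = 0.
Possible rational roots are divisors of -12. Testing z = 4 gives 0, so (z - 4) is a factor.
Divide: z³ - 7z² + 15z - 12 = (z - 4)(z² - 3z + 3).
The quadratic z² - 3z + 3 has discriminant -3 < 0, so no further real roots.

z = 4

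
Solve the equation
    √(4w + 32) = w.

w = 8

Square both sides: 4w + 32 = (w)².
Expand and rearrange: w² - 4w - 32 = 0.
Solving gives w = 8 or w = -4.
Check each candidate in the original equation:
  w = 8: √(64) = 8, while w = 8 — valid.
  w = -4: √(16) = 4, while w = -4 — extraneous.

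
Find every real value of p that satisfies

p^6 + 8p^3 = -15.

Let u = p^3. The equation becomes u^2 + 8u + 15 = 0.
Factor: (u + 3)(u + 5) = 0, so u = -3 or u = -5.
p^3 = -3 gives p = -(3)^(1/3) ~= -1.4422.
p^3 = -5 gives p = -(5)^(1/3) ~= -1.71.

p = -1.71 or p = -1.4422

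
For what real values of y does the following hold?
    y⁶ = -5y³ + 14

Let u = y³. The equation becomes u² + 5u - 14 = 0.
Factor: (u + 7)(u - 2) = 0, so u = -7 or u = 2.
y³ = -7 gives y = -∛(7) ≈ -1.9129.
y³ = 2 gives y = ∛(2) ≈ 1.2599.

y = -1.9129 or y = 1.2599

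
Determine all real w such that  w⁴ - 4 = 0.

Let u = w². The equation becomes u² - 4 = 0.
Factor: (u - 2)(u + 2) = 0, so u = 2 or u = -2.
w² = 2 gives w = ±√(2) ≈ ±1.4142.
w² = -2 < 0 has no real solution.

w = -1.4142 or w = 1.4142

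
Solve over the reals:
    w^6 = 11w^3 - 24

w = 1.4422 or w = 2

Let u = w^3. The equation becomes u^2 - 11u + 24 = 0.
Factor: (u - 3)(u - 8) = 0, so u = 3 or u = 8.
w^3 = 3 gives w = (3)^(1/3) ~= 1.4422.
w^3 = 8 gives w = 2.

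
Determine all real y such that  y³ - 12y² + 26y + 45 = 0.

y = -1.1098 or y = 5 or y = 8.1098

Possible rational roots are divisors of 45. Testing y = 5 gives 0, so (y - 5) is a factor.
Divide: y³ - 12y² + 26y + 45 = (y - 5)(y² - 7y - 9).
Apply the quadratic formula to y² - 7y - 9 = 0: y = (7 ± √85)/2, i.e. y ≈ 8.1098 or y ≈ -1.1098.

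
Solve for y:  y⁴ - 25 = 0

y = -2.2361 or y = 2.2361

Let u = y². The equation becomes u² - 25 = 0.
Factor: (u + 5)(u - 5) = 0, so u = -5 or u = 5.
y² = -5 < 0 has no real solution.
y² = 5 gives y = ±√(5) ≈ ±2.2361.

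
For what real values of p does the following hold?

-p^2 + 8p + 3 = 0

p = -0.3589 or p = 8.3589

Discriminant: (8)^2 - 4*(-1)*3 = 76.
Quadratic formula: p = (-8 +/- sqrt(76)) / (-2).
So p = 4 - sqrt(19) ~= -0.3589 or p = 4 + sqrt(19) ~= 8.3589.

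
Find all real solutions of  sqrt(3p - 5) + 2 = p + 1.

Isolate the radical: sqrt(3p - 5) = p - 1.
Square both sides: 3p - 5 = (p - 1)^2.
Expand and rearrange: p^2 - 5p + 6 = 0.
Solving gives p = 3 or p = 2.
Check each candidate in the original equation:
  p = 3: sqrt(4) = 2, while p - 1 = 2 — valid.
  p = 2: sqrt(1) = 1, while p - 1 = 1 — valid.

p = 2 or p = 3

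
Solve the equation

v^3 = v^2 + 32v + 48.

v = -4 or v = -1.772 or v = 6.772

Rearrange: v^3 - v^2 - 32v - 48 = 0.
Possible rational roots are divisors of -48. Testing v = -4 gives 0, so (v + 4) is a factor.
Divide: v^3 - v^2 - 32v - 48 = (v + 4)(v^2 - 5v - 12).
Apply the quadratic formula to v^2 - 5v - 12 = 0: v = (5 +/- sqrt(73))/2, i.e. v ~= 6.772 or v ~= -1.772.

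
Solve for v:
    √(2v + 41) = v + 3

v = 4

Square both sides: 2v + 41 = (v + 3)².
Expand and rearrange: v² + 4v - 32 = 0.
Solving gives v = 4 or v = -8.
Check each candidate in the original equation:
  v = 4: √(49) = 7, while v + 3 = 7 — valid.
  v = -8: √(25) = 5, while v + 3 = -5 — extraneous.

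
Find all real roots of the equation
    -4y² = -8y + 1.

Rearrange to standard form: -4y² + 8y - 1 = 0.
Discriminant: (8)² − 4·(-4)·(-1) = 48.
Quadratic formula: y = (-8 ± √48) / (-8).
So y = 1 - √(3)/2 ≈ 0.134 or y = √(3)/2 + 1 ≈ 1.866.

y = 0.134 or y = 1.866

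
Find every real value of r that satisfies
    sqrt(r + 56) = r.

Square both sides: r + 56 = (r)^2.
Expand and rearrange: r^2 - r - 56 = 0.
Solving gives r = 8 or r = -7.
Check each candidate in the original equation:
  r = 8: sqrt(64) = 8, while r = 8 — valid.
  r = -7: sqrt(49) = 7, while r = -7 — extraneous.

r = 8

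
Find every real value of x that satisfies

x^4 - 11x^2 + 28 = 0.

x = -2.6458 or x = -2 or x = 2 or x = 2.6458

Let u = x^2. The equation becomes u^2 - 11u + 28 = 0.
Factor: (u - 4)(u - 7) = 0, so u = 4 or u = 7.
x^2 = 4 gives x = +/-2.
x^2 = 7 gives x = +/-sqrt(7) ~= +/-2.6458.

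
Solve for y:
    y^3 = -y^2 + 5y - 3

Rearrange: y^3 + y^2 - 5y + 3 = 0.
Possible rational roots are divisors of 3. Testing y = -3 gives 0, so (y + 3) is a factor.
Divide: y^3 + y^2 - 5y + 3 = (y + 3)(y^2 - 2y + 1).
The quadratic has the repeated root y = 1.

y = -3 or y = 1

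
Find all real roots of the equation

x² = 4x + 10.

x = -1.7417 or x = 5.7417

Rearrange to standard form: x² - 4x - 10 = 0.
Discriminant: (-4)² − 4·1·(-10) = 56.
Quadratic formula: x = (4 ± √56) / 2.
So x = 2 + √(14) ≈ 5.7417 or x = 2 - √(14) ≈ -1.7417.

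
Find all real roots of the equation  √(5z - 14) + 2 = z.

z = 3 or z = 6

Isolate the radical: √(5z - 14) = z - 2.
Square both sides: 5z - 14 = (z - 2)².
Expand and rearrange: z² - 9z + 18 = 0.
Solving gives z = 6 or z = 3.
Check each candidate in the original equation:
  z = 6: √(16) = 4, while z - 2 = 4 — valid.
  z = 3: √(1) = 1, while z - 2 = 1 — valid.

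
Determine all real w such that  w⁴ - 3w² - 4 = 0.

w = -2 or w = 2

Let u = w². The equation becomes u² - 3u - 4 = 0.
Factor: (u - 4)(u + 1) = 0, so u = 4 or u = -1.
w² = 4 gives w = ±2.
w² = -1 < 0 has no real solution.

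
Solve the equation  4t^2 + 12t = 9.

Rearrange to standard form: 4t^2 + 12t - 9 = 0.
Discriminant: (12)^2 - 4*4*(-9) = 288.
Quadratic formula: t = (-12 +/- sqrt(288)) / 8.
So t = -3/2 + 3*sqrt(2)/2 ~= 0.6213 or t = -3*sqrt(2)/2 - 3/2 ~= -3.6213.

t = -3.6213 or t = 0.6213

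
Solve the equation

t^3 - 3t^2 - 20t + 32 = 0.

Possible rational roots are divisors of 32. Testing t = -4 gives 0, so (t + 4) is a factor.
Divide: t^3 - 3t^2 - 20t + 32 = (t + 4)(t^2 - 7t + 8).
Apply the quadratic formula to t^2 - 7t + 8 = 0: t = (7 +/- sqrt(17))/2, i.e. t ~= 5.5616 or t ~= 1.4384.

t = -4 or t = 1.4384 or t = 5.5616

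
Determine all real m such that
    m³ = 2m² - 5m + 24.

Rearrange: m³ - 2m² + 5m - 24 = 0.
Possible rational roots are divisors of -24. Testing m = 3 gives 0, so (m - 3) is a factor.
Divide: m³ - 2m² + 5m - 24 = (m - 3)(m² + m + 8).
The quadratic m² + m + 8 has discriminant -31 < 0, so no further real roots.

m = 3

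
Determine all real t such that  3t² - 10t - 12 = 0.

Discriminant: (-10)² − 4·3·(-12) = 244.
Quadratic formula: t = (10 ± √244) / 6.
So t = 5/3 + √(61)/3 ≈ 4.2701 or t = 5/3 - √(61)/3 ≈ -0.9367.

t = -0.9367 or t = 4.2701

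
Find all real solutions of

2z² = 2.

z = -1 or z = 1

Bring every term to one side: 2z² - 2 = 0.
Factor: 2(z + 1)(z - 1) = 0.
So z = -1 or z = 1.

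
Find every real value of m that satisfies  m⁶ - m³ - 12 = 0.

m = -1.4422 or m = 1.5874

Let u = m³. The equation becomes u² - u - 12 = 0.
Factor: (u - 4)(u + 3) = 0, so u = 4 or u = -3.
m³ = 4 gives m = ∛(4) ≈ 1.5874.
m³ = -3 gives m = -∛(3) ≈ -1.4422.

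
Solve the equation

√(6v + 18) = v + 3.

v = -3 or v = 3

Square both sides: 6v + 18 = (v + 3)².
Expand and rearrange: v² - 9 = 0.
Solving gives v = 3 or v = -3.
Check each candidate in the original equation:
  v = 3: √(36) = 6, while v + 3 = 6 — valid.
  v = -3: √(0) = 0, while v + 3 = 0 — valid.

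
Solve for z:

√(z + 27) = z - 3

z = 9

Square both sides: z + 27 = (z - 3)².
Expand and rearrange: z² - 7z - 18 = 0.
Solving gives z = 9 or z = -2.
Check each candidate in the original equation:
  z = 9: √(36) = 6, while z - 3 = 6 — valid.
  z = -2: √(25) = 5, while z - 3 = -5 — extraneous.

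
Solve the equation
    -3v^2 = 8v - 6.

v = -3.277 or v = 0.6103

Rearrange to standard form: -3v^2 - 8v + 6 = 0.
Discriminant: (-8)^2 - 4*(-3)*6 = 136.
Quadratic formula: v = (8 +/- sqrt(136)) / (-6).
So v = -sqrt(34)/3 - 4/3 ~= -3.277 or v = -4/3 + sqrt(34)/3 ~= 0.6103.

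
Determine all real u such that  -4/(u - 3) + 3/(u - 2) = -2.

u = 1.3139 or u = 4.1861

Multiply both sides by (u - 3)(u - 2):
-4(u - 2) + 3(u - 3) = -2(u - 3)(u - 2).
Expand and collect terms: -2u^2 + 11u - 11 = 0.
By the quadratic formula, u = (-11 +/- sqrt(33)) / -4, so u ~= 1.3139 or u ~= 4.1861.
Neither value makes a denominator zero (u != 3, u != 2), so both are valid.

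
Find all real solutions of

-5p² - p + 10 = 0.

Discriminant: (-1)² − 4·(-5)·10 = 201.
Quadratic formula: p = (1 ± √201) / (-10).
So p = -√(201)/10 - 1/10 ≈ -1.5177 or p = -1/10 + √(201)/10 ≈ 1.3177.

p = -1.5177 or p = 1.3177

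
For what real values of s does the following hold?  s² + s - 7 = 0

Discriminant: (1)² − 4·1·(-7) = 29.
Quadratic formula: s = (-1 ± √29) / 2.
So s = -1/2 + √(29)/2 ≈ 2.1926 or s = -√(29)/2 - 1/2 ≈ -3.1926.

s = -3.1926 or s = 2.1926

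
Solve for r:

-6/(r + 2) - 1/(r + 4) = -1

Multiply both sides by (r + 2)(r + 4):
-6(r + 4) - (r + 2) = -(r + 2)(r + 4).
Expand and collect terms: -r^2 + r + 18 = 0.
By the quadratic formula, r = (-1 +/- sqrt(73)) / -2, so r ~= -3.772 or r ~= 4.772.
Neither value makes a denominator zero (r != -2, r != -4), so both are valid.

r = -3.772 or r = 4.772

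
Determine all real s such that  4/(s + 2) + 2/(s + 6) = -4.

s = -6.6375 or s = -2.8625

Multiply both sides by (s + 2)(s + 6):
4(s + 6) + 2(s + 2) = -4(s + 2)(s + 6).
Expand and collect terms: -4s² - 38s - 76 = 0.
By the quadratic formula, s = (38 ± √228) / -8, so s ≈ -6.6375 or s ≈ -2.8625.
Neither value makes a denominator zero (s ≠ -2, s ≠ -6), so both are valid.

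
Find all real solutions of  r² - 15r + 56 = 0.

Factor: (r - 7)(r - 8) = 0.
So r = 7 or r = 8.

r = 7 or r = 8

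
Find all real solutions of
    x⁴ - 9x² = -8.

Let u = x². The equation becomes u² - 9u + 8 = 0.
Factor: (u - 8)(u - 1) = 0, so u = 8 or u = 1.
x² = 8 gives x = ±2·√(2) ≈ ±2.8284.
x² = 1 gives x = ±1.

x = -2.8284 or x = -1 or x = 1 or x = 2.8284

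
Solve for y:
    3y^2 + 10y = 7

y = -3.9274 or y = 0.5941

Rearrange to standard form: 3y^2 + 10y - 7 = 0.
Discriminant: (10)^2 - 4*3*(-7) = 184.
Quadratic formula: y = (-10 +/- sqrt(184)) / 6.
So y = -5/3 + sqrt(46)/3 ~= 0.5941 or y = -sqrt(46)/3 - 5/3 ~= -3.9274.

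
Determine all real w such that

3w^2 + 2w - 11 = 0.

Discriminant: (2)^2 - 4*3*(-11) = 136.
Quadratic formula: w = (-2 +/- sqrt(136)) / 6.
So w = -1/3 + sqrt(34)/3 ~= 1.6103 or w = -sqrt(34)/3 - 1/3 ~= -2.277.

w = -2.277 or w = 1.6103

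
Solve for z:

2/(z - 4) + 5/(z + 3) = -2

z = -5.7846 or z = 3.2846

Multiply both sides by (z - 4)(z + 3):
2(z + 3) + 5(z - 4) = -2(z - 4)(z + 3).
Expand and collect terms: -2z^2 - 5z + 38 = 0.
By the quadratic formula, z = (5 +/- sqrt(329)) / -4, so z ~= -5.7846 or z ~= 3.2846.
Neither value makes a denominator zero (z != 4, z != -3), so both are valid.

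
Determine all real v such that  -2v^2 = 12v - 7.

v = -6.5355 or v = 0.5355

Rearrange to standard form: -2v^2 - 12v + 7 = 0.
Discriminant: (-12)^2 - 4*(-2)*7 = 200.
Quadratic formula: v = (12 +/- sqrt(200)) / (-4).
So v = -5*sqrt(2)/2 - 3 ~= -6.5355 or v = -3 + 5*sqrt(2)/2 ~= 0.5355.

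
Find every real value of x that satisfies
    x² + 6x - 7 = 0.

x = -7 or x = 1

Factor: (x - 1)(x + 7) = 0.
So x = 1 or x = -7.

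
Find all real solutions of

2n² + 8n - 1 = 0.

Discriminant: (8)² − 4·2·(-1) = 72.
Quadratic formula: n = (-8 ± √72) / 4.
So n = -2 + 3·√(2)/2 ≈ 0.1213 or n = -3·√(2)/2 - 2 ≈ -4.1213.

n = -4.1213 or n = 0.1213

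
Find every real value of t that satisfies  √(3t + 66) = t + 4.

t = 5

Square both sides: 3t + 66 = (t + 4)².
Expand and rearrange: t² + 5t - 50 = 0.
Solving gives t = 5 or t = -10.
Check each candidate in the original equation:
  t = 5: √(81) = 9, while t + 4 = 9 — valid.
  t = -10: √(36) = 6, while t + 4 = -6 — extraneous.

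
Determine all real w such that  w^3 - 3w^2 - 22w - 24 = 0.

w = -2 or w = -1.772 or w = 6.772

Possible rational roots are divisors of -24. Testing w = -2 gives 0, so (w + 2) is a factor.
Divide: w^3 - 3w^2 - 22w - 24 = (w + 2)(w^2 - 5w - 12).
Apply the quadratic formula to w^2 - 5w - 12 = 0: w = (5 +/- sqrt(73))/2, i.e. w ~= 6.772 or w ~= -1.772.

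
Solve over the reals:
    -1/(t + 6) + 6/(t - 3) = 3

t = -6.2742 or t = 4.9409

Multiply both sides by (t + 6)(t - 3):
-(t - 3) + 6(t + 6) = 3(t + 6)(t - 3).
Expand and collect terms: 3t^2 + 4t - 93 = 0.
By the quadratic formula, t = (-4 +/- sqrt(1132)) / 6, so t ~= 4.9409 or t ~= -6.2742.
Neither value makes a denominator zero (t != -6, t != 3), so both are valid.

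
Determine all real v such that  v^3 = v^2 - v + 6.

v = 2

Rearrange: v^3 - v^2 + v - 6 = 0.
Possible rational roots are divisors of -6. Testing v = 2 gives 0, so (v - 2) is a factor.
Divide: v^3 - v^2 + v - 6 = (v - 2)(v^2 + v + 3).
The quadratic v^2 + v + 3 has discriminant -11 < 0, so no further real roots.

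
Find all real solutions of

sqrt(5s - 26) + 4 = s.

s = 6 or s = 7

Isolate the radical: sqrt(5s - 26) = s - 4.
Square both sides: 5s - 26 = (s - 4)^2.
Expand and rearrange: s^2 - 13s + 42 = 0.
Solving gives s = 7 or s = 6.
Check each candidate in the original equation:
  s = 7: sqrt(9) = 3, while s - 4 = 3 — valid.
  s = 6: sqrt(4) = 2, while s - 4 = 2 — valid.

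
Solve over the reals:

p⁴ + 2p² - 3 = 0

p = -1 or p = 1

Let u = p². The equation becomes u² + 2u - 3 = 0.
Factor: (u - 1)(u + 3) = 0, so u = 1 or u = -3.
p² = 1 gives p = ±1.
p² = -3 < 0 has no real solution.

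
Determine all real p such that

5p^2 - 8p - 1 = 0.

p = -0.1165 or p = 1.7165

Discriminant: (-8)^2 - 4*5*(-1) = 84.
Quadratic formula: p = (8 +/- sqrt(84)) / 10.
So p = 4/5 + sqrt(21)/5 ~= 1.7165 or p = 4/5 - sqrt(21)/5 ~= -0.1165.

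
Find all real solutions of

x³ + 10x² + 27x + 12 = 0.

Possible rational roots are divisors of 12. Testing x = -4 gives 0, so (x + 4) is a factor.
Divide: x³ + 10x² + 27x + 12 = (x + 4)(x² + 6x + 3).
Apply the quadratic formula to x² + 6x + 3 = 0: x = (-6 ± √24)/2, i.e. x ≈ -0.5505 or x ≈ -5.4495.

x = -5.4495 or x = -4 or x = -0.5505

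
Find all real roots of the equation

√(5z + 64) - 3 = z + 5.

Isolate the radical: √(5z + 64) = z + 8.
Square both sides: 5z + 64 = (z + 8)².
Expand and rearrange: z² + 11z = 0.
Solving gives z = 0 or z = -11.
Check each candidate in the original equation:
  z = 0: √(64) = 8, while z + 8 = 8 — valid.
  z = -11: √(9) = 3, while z + 8 = -3 — extraneous.

z = 0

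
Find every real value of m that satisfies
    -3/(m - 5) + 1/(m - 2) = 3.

m = 2.5657 or m = 3.7676

Multiply both sides by (m - 5)(m - 2):
-3(m - 2) + (m - 5) = 3(m - 5)(m - 2).
Expand and collect terms: 3m² - 19m + 29 = 0.
By the quadratic formula, m = (19 ± √13) / 6, so m ≈ 3.7676 or m ≈ 2.5657.
Neither value makes a denominator zero (m ≠ 5, m ≠ 2), so both are valid.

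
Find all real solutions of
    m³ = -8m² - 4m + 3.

Rearrange: m³ + 8m² + 4m - 3 = 0.
Possible rational roots are divisors of -3. Testing m = -1 gives 0, so (m + 1) is a factor.
Divide: m³ + 8m² + 4m - 3 = (m + 1)(m² + 7m - 3).
Apply the quadratic formula to m² + 7m - 3 = 0: m = (-7 ± √61)/2, i.e. m ≈ 0.4051 or m ≈ -7.4051.

m = -7.4051 or m = -1 or m = 0.4051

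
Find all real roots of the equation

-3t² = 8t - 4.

Rearrange to standard form: -3t² - 8t + 4 = 0.
Discriminant: (-8)² − 4·(-3)·4 = 112.
Quadratic formula: t = (8 ± √112) / (-6).
So t = -2·√(7)/3 - 4/3 ≈ -3.0972 or t = -4/3 + 2·√(7)/3 ≈ 0.4305.

t = -3.0972 or t = 0.4305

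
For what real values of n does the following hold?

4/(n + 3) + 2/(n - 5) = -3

Multiply both sides by (n + 3)(n - 5):
4(n - 5) + 2(n + 3) = -3(n + 3)(n - 5).
Expand and collect terms: -3n² + 59 = 0.
By the quadratic formula, n = (0 ± √708) / -6, so n ≈ -4.4347 or n ≈ 4.4347.
Neither value makes a denominator zero (n ≠ -3, n ≠ 5), so both are valid.

n = -4.4347 or n = 4.4347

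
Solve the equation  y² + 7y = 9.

y = -8.1098 or y = 1.1098

Rearrange to standard form: y² + 7y - 9 = 0.
Discriminant: (7)² − 4·1·(-9) = 85.
Quadratic formula: y = (-7 ± √85) / 2.
So y = -7/2 + √(85)/2 ≈ 1.1098 or y = -√(85)/2 - 7/2 ≈ -8.1098.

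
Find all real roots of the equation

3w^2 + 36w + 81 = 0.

w = -9 or w = -3

Factor: 3(w + 9)(w + 3) = 0.
So w = -9 or w = -3.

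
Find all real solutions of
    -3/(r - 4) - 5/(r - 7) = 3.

Multiply both sides by (r - 4)(r - 7):
-3(r - 7) - 5(r - 4) = 3(r - 4)(r - 7).
Expand and collect terms: 3r² - 25r + 43 = 0.
By the quadratic formula, r = (25 ± √109) / 6, so r ≈ 5.9067 or r ≈ 2.4266.
Neither value makes a denominator zero (r ≠ 4, r ≠ 7), so both are valid.

r = 2.4266 or r = 5.9067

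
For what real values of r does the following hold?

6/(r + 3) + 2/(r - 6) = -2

r = -6.2663 or r = 5.2663

Multiply both sides by (r + 3)(r - 6):
6(r - 6) + 2(r + 3) = -2(r + 3)(r - 6).
Expand and collect terms: -2r² - 2r + 66 = 0.
By the quadratic formula, r = (2 ± √532) / -4, so r ≈ -6.2663 or r ≈ 5.2663.
Neither value makes a denominator zero (r ≠ -3, r ≠ 6), so both are valid.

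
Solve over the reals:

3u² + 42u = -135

Bring every term to one side: 3u² + 42u + 135 = 0.
Factor: 3(u + 5)(u + 9) = 0.
So u = -5 or u = -9.

u = -9 or u = -5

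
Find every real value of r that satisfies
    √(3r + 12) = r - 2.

r = 8

Square both sides: 3r + 12 = (r - 2)².
Expand and rearrange: r² - 7r - 8 = 0.
Solving gives r = 8 or r = -1.
Check each candidate in the original equation:
  r = 8: √(36) = 6, while r - 2 = 6 — valid.
  r = -1: √(9) = 3, while r - 2 = -3 — extraneous.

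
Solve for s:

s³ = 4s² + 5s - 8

s = -1.7016 or s = 1 or s = 4.7016

Rearrange: s³ - 4s² - 5s + 8 = 0.
Possible rational roots are divisors of 8. Testing s = 1 gives 0, so (s - 1) is a factor.
Divide: s³ - 4s² - 5s + 8 = (s - 1)(s² - 3s - 8).
Apply the quadratic formula to s² - 3s - 8 = 0: s = (3 ± √41)/2, i.e. s ≈ 4.7016 or s ≈ -1.7016.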